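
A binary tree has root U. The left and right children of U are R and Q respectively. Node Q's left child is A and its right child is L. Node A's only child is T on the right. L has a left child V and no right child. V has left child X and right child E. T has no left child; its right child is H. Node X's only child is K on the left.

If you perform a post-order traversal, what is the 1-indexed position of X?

Post-order visits the left subtree, then the right subtree, then the node.
At U: go left to R.
  R is a leaf — visit R.
At U: go right to Q.
  At Q: go left to A.
    At A: no left child.
    At A: go right to T.
      At T: no left child.
      At T: go right to H.
        H is a leaf — visit H.
      Visit T.
    Visit A.
  At Q: go right to L.
    At L: go left to V.
      At V: go left to X.
        At X: go left to K.
          K is a leaf — visit K.
        At X: no right child.
        Visit X.
      At V: go right to E.
        E is a leaf — visit E.
      Visit V.
    At L: no right child.
    Visit L.
  Visit Q.
Visit U.
Full post-order sequence: R, H, T, A, K, X, E, V, L, Q, U.

6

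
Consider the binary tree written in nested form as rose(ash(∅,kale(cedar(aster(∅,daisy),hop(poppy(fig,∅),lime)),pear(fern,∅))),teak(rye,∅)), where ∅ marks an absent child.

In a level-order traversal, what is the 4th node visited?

kale

Level-order visits nodes level by level from the root, left to right within each level.
Level 0: rose
Level 1: ash, teak
Level 2: kale, rye
Level 3: cedar, pear
Level 4: aster, hop, fern
Level 5: daisy, poppy, lime
Level 6: fig
Full level-order sequence: rose, ash, teak, kale, rye, cedar, pear, aster, hop, fern, daisy, poppy, lime, fig.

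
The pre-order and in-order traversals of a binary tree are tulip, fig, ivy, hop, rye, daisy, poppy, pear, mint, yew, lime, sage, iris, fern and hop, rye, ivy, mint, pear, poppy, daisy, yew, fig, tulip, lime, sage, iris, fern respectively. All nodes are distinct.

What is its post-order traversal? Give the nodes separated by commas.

The first element of pre-order is the root; it splits in-order into left and right subtrees.
Root tulip: left subtree has 9 nodes {hop, rye, ivy, mint, pear, poppy, daisy, yew, fig}, right has 4 {lime, sage, iris, fern}.
  Root fig: left subtree has 8 nodes {hop, rye, ivy, mint, pear, poppy, daisy, yew}, right has 0 { }.
    Root ivy: left subtree has 2 nodes {hop, rye}, right has 5 {mint, pear, poppy, daisy, yew}.
      Root hop: left subtree has 0 nodes { }, right has 1 {rye}.
      Root daisy: left subtree has 3 nodes {mint, pear, poppy}, right has 1 {yew}.
        Root poppy: left subtree has 2 nodes {mint, pear}, right has 0 { }.
          Root pear: left subtree has 1 node {mint}, right has 0 { }.
  Root lime: left subtree has 0 nodes { }, right has 3 {sage, iris, fern}.
    Root sage: left subtree has 0 nodes { }, right has 2 {iris, fern}.
      Root iris: left subtree has 0 nodes { }, right has 1 {fern}.

rye, hop, mint, pear, poppy, yew, daisy, ivy, fig, fern, iris, sage, lime, tulip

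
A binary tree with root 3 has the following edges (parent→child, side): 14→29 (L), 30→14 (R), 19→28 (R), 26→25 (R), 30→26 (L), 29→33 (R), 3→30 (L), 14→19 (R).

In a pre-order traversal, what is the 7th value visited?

Pre-order visits the node, then its left subtree, then its right subtree.
Visit 3.
At 3: go left to 30.
  Visit 30.
  At 30: go left to 26.
    Visit 26.
    At 26: no left child.
    At 26: go right to 25.
      25 is a leaf — visit 25.
  At 30: go right to 14.
    Visit 14.
    At 14: go left to 29.
      Visit 29.
      At 29: no left child.
      At 29: go right to 33.
        33 is a leaf — visit 33.
    At 14: go right to 19.
      Visit 19.
      At 19: no left child.
      At 19: go right to 28.
        28 is a leaf — visit 28.
At 3: no right child.
Full pre-order sequence: 3, 30, 26, 25, 14, 29, 33, 19, 28.

33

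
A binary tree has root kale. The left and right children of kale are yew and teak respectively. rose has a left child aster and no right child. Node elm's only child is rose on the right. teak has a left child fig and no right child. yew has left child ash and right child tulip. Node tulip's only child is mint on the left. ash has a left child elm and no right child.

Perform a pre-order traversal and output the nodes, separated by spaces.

kale yew ash elm rose aster tulip mint teak fig

Pre-order visits the node, then its left subtree, then its right subtree.
Visit kale.
At kale: go left to yew.
  Visit yew.
  At yew: go left to ash.
    Visit ash.
    At ash: go left to elm.
      Visit elm.
      At elm: no left child.
      At elm: go right to rose.
        Visit rose.
        At rose: go left to aster.
          aster is a leaf — visit aster.
        At rose: no right child.
    At ash: no right child.
  At yew: go right to tulip.
    Visit tulip.
    At tulip: go left to mint.
      mint is a leaf — visit mint.
    At tulip: no right child.
At kale: go right to teak.
  Visit teak.
  At teak: go left to fig.
    fig is a leaf — visit fig.
  At teak: no right child.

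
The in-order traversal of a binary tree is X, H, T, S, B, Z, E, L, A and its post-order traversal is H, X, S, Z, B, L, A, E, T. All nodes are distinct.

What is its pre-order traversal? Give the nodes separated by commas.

The last element of post-order is the root; it splits in-order into left and right subtrees.
Root T: left subtree has 2 nodes {X, H}, right has 6 {S, B, Z, E, L, A}.
  Root X: left subtree has 0 nodes { }, right has 1 {H}.
  Root E: left subtree has 3 nodes {S, B, Z}, right has 2 {L, A}.
    Root B: left subtree has 1 node {S}, right has 1 {Z}.
    Root A: left subtree has 1 node {L}, right has 0 { }.

T, X, H, E, B, S, Z, A, L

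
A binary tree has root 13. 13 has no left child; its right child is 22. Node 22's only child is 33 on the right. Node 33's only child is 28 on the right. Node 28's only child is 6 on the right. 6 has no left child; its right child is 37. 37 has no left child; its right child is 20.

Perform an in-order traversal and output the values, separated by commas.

13, 22, 33, 28, 6, 37, 20

In-order visits the left subtree, then the node, then the right subtree.
At 13: no left child.
Visit 13.
At 13: go right to 22.
  At 22: no left child.
  Visit 22.
  At 22: go right to 33.
    At 33: no left child.
    Visit 33.
    At 33: go right to 28.
      At 28: no left child.
      Visit 28.
      At 28: go right to 6.
        At 6: no left child.
        Visit 6.
        At 6: go right to 37.
          At 37: no left child.
          Visit 37.
          At 37: go right to 20.
            20 is a leaf — visit 20.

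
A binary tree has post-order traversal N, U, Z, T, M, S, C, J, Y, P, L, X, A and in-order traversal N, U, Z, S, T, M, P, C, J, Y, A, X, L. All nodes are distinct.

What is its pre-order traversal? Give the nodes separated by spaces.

The last element of post-order is the root; it splits in-order into left and right subtrees.
Root A: left subtree has 10 nodes {N, U, Z, S, T, M, P, C, J, Y}, right has 2 {X, L}.
  Root P: left subtree has 6 nodes {N, U, Z, S, T, M}, right has 3 {C, J, Y}.
    Root S: left subtree has 3 nodes {N, U, Z}, right has 2 {T, M}.
      Root Z: left subtree has 2 nodes {N, U}, right has 0 { }.
        Root U: left subtree has 1 node {N}, right has 0 { }.
      Root M: left subtree has 1 node {T}, right has 0 { }.
    Root Y: left subtree has 2 nodes {C, J}, right has 0 { }.
      Root J: left subtree has 1 node {C}, right has 0 { }.
  Root X: left subtree has 0 nodes { }, right has 1 {L}.

A P S Z U N M T Y J C X L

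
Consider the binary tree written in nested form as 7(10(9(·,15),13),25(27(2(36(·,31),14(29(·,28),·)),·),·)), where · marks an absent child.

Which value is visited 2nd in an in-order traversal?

15

In-order visits the left subtree, then the node, then the right subtree.
At 7: go left to 10.
  At 10: go left to 9.
    At 9: no left child.
    Visit 9.
    At 9: go right to 15.
      15 is a leaf — visit 15.
  Visit 10.
  At 10: go right to 13.
    13 is a leaf — visit 13.
Visit 7.
At 7: go right to 25.
  At 25: go left to 27.
    At 27: go left to 2.
      At 2: go left to 36.
        At 36: no left child.
        Visit 36.
        At 36: go right to 31.
          31 is a leaf — visit 31.
      Visit 2.
      At 2: go right to 14.
        At 14: go left to 29.
          At 29: no left child.
          Visit 29.
          At 29: go right to 28.
            28 is a leaf — visit 28.
        Visit 14.
        At 14: no right child.
    Visit 27.
    At 27: no right child.
  Visit 25.
  At 25: no right child.
Full in-order sequence: 9, 15, 10, 13, 7, 36, 31, 2, 29, 28, 14, 27, 25.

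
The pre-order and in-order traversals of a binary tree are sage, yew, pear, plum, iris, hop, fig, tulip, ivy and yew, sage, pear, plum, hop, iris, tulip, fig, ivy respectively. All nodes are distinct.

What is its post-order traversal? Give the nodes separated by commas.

The first element of pre-order is the root; it splits in-order into left and right subtrees.
Root sage: left subtree has 1 node {yew}, right has 7 {pear, plum, hop, iris, tulip, fig, ivy}.
  Root pear: left subtree has 0 nodes { }, right has 6 {plum, hop, iris, tulip, fig, ivy}.
    Root plum: left subtree has 0 nodes { }, right has 5 {hop, iris, tulip, fig, ivy}.
      Root iris: left subtree has 1 node {hop}, right has 3 {tulip, fig, ivy}.
        Root fig: left subtree has 1 node {tulip}, right has 1 {ivy}.

yew, hop, tulip, ivy, fig, iris, plum, pear, sage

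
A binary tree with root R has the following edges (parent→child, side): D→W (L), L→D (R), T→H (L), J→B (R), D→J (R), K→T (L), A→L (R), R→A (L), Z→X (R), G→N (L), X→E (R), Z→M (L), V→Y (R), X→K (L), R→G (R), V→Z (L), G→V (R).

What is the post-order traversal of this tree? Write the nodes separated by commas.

Post-order visits the left subtree, then the right subtree, then the node.
At R: go left to A.
  At A: no left child.
  At A: go right to L.
    At L: no left child.
    At L: go right to D.
      At D: go left to W.
        W is a leaf — visit W.
      At D: go right to J.
        At J: no left child.
        At J: go right to B.
          B is a leaf — visit B.
        Visit J.
      Visit D.
    Visit L.
  Visit A.
At R: go right to G.
  At G: go left to N.
    N is a leaf — visit N.
  At G: go right to V.
    At V: go left to Z.
      At Z: go left to M.
        M is a leaf — visit M.
      At Z: go right to X.
        At X: go left to K.
          At K: go left to T.
            At T: go left to H.
              H is a leaf — visit H.
            At T: no right child.
            Visit T.
          At K: no right child.
          Visit K.
        At X: go right to E.
          E is a leaf — visit E.
        Visit X.
      Visit Z.
    At V: go right to Y.
      Y is a leaf — visit Y.
    Visit V.
  Visit G.
Visit R.

W, B, J, D, L, A, N, M, H, T, K, E, X, Z, Y, V, G, R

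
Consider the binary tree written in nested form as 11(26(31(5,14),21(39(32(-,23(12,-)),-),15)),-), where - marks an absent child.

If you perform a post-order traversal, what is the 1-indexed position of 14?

Post-order visits the left subtree, then the right subtree, then the node.
At 11: go left to 26.
  At 26: go left to 31.
    At 31: go left to 5.
      5 is a leaf — visit 5.
    At 31: go right to 14.
      14 is a leaf — visit 14.
    Visit 31.
  At 26: go right to 21.
    At 21: go left to 39.
      At 39: go left to 32.
        At 32: no left child.
        At 32: go right to 23.
          At 23: go left to 12.
            12 is a leaf — visit 12.
          At 23: no right child.
          Visit 23.
        Visit 32.
      At 39: no right child.
      Visit 39.
    At 21: go right to 15.
      15 is a leaf — visit 15.
    Visit 21.
  Visit 26.
At 11: no right child.
Visit 11.
Full post-order sequence: 5, 14, 31, 12, 23, 32, 39, 15, 21, 26, 11.

2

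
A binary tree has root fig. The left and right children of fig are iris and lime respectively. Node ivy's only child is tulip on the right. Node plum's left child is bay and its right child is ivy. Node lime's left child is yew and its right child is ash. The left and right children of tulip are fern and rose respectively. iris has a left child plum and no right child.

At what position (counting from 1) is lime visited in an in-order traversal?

10

In-order visits the left subtree, then the node, then the right subtree.
At fig: go left to iris.
  At iris: go left to plum.
    At plum: go left to bay.
      bay is a leaf — visit bay.
    Visit plum.
    At plum: go right to ivy.
      At ivy: no left child.
      Visit ivy.
      At ivy: go right to tulip.
        At tulip: go left to fern.
          fern is a leaf — visit fern.
        Visit tulip.
        At tulip: go right to rose.
          rose is a leaf — visit rose.
  Visit iris.
  At iris: no right child.
Visit fig.
At fig: go right to lime.
  At lime: go left to yew.
    yew is a leaf — visit yew.
  Visit lime.
  At lime: go right to ash.
    ash is a leaf — visit ash.
Full in-order sequence: bay, plum, ivy, fern, tulip, rose, iris, fig, yew, lime, ash.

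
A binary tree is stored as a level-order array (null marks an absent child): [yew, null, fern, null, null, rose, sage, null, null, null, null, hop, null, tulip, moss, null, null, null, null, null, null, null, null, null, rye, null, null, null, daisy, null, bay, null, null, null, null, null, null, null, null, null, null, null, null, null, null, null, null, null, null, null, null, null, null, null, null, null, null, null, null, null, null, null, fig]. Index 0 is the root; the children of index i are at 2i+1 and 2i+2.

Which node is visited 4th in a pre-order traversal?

hop

Pre-order visits the node, then its left subtree, then its right subtree.
Visit yew.
At yew: no left child.
At yew: go right to fern.
  Visit fern.
  At fern: go left to rose.
    Visit rose.
    At rose: go left to hop.
      Visit hop.
      At hop: no left child.
      At hop: go right to rye.
        rye is a leaf — visit rye.
    At rose: no right child.
  At fern: go right to sage.
    Visit sage.
    At sage: go left to tulip.
      Visit tulip.
      At tulip: no left child.
      At tulip: go right to daisy.
        daisy is a leaf — visit daisy.
    At sage: go right to moss.
      Visit moss.
      At moss: no left child.
      At moss: go right to bay.
        Visit bay.
        At bay: no left child.
        At bay: go right to fig.
          fig is a leaf — visit fig.
Full pre-order sequence: yew, fern, rose, hop, rye, sage, tulip, daisy, moss, bay, fig.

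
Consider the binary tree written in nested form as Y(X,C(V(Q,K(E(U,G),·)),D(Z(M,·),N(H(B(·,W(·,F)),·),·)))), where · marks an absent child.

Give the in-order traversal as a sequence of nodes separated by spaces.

In-order visits the left subtree, then the node, then the right subtree.
At Y: go left to X.
  X is a leaf — visit X.
Visit Y.
At Y: go right to C.
  At C: go left to V.
    At V: go left to Q.
      Q is a leaf — visit Q.
    Visit V.
    At V: go right to K.
      At K: go left to E.
        At E: go left to U.
          U is a leaf — visit U.
        Visit E.
        At E: go right to G.
          G is a leaf — visit G.
      Visit K.
      At K: no right child.
  Visit C.
  At C: go right to D.
    At D: go left to Z.
      At Z: go left to M.
        M is a leaf — visit M.
      Visit Z.
      At Z: no right child.
    Visit D.
    At D: go right to N.
      At N: go left to H.
        At H: go left to B.
          At B: no left child.
          Visit B.
          At B: go right to W.
            At W: no left child.
            Visit W.
            At W: go right to F.
              F is a leaf — visit F.
        Visit H.
        At H: no right child.
      Visit N.
      At N: no right child.

X Y Q V U E G K C M Z D B W F H N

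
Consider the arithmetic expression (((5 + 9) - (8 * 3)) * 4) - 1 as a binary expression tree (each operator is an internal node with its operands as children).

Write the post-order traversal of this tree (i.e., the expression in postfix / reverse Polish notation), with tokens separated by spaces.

Post-order on an expression tree gives postfix notation: for each operator, emit left operand, right operand, then the operator.

5 9 + 8 3 * - 4 * 1 -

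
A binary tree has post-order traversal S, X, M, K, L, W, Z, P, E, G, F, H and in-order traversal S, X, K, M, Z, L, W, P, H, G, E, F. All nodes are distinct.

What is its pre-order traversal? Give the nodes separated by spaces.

The last element of post-order is the root; it splits in-order into left and right subtrees.
Root H: left subtree has 8 nodes {S, X, K, M, Z, L, W, P}, right has 3 {G, E, F}.
  Root P: left subtree has 7 nodes {S, X, K, M, Z, L, W}, right has 0 { }.
    Root Z: left subtree has 4 nodes {S, X, K, M}, right has 2 {L, W}.
      Root K: left subtree has 2 nodes {S, X}, right has 1 {M}.
        Root X: left subtree has 1 node {S}, right has 0 { }.
      Root W: left subtree has 1 node {L}, right has 0 { }.
  Root F: left subtree has 2 nodes {G, E}, right has 0 { }.
    Root G: left subtree has 0 nodes { }, right has 1 {E}.

H P Z K X S M W L F G E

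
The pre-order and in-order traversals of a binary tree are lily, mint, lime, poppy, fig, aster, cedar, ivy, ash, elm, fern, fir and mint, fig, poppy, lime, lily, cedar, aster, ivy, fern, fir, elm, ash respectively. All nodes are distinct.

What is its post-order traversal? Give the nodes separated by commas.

The first element of pre-order is the root; it splits in-order into left and right subtrees.
Root lily: left subtree has 4 nodes {mint, fig, poppy, lime}, right has 7 {cedar, aster, ivy, fern, fir, elm, ash}.
  Root mint: left subtree has 0 nodes { }, right has 3 {fig, poppy, lime}.
    Root lime: left subtree has 2 nodes {fig, poppy}, right has 0 { }.
      Root poppy: left subtree has 1 node {fig}, right has 0 { }.
  Root aster: left subtree has 1 node {cedar}, right has 5 {ivy, fern, fir, elm, ash}.
    Root ivy: left subtree has 0 nodes { }, right has 4 {fern, fir, elm, ash}.
      Root ash: left subtree has 3 nodes {fern, fir, elm}, right has 0 { }.
        Root elm: left subtree has 2 nodes {fern, fir}, right has 0 { }.
          Root fern: left subtree has 0 nodes { }, right has 1 {fir}.

fig, poppy, lime, mint, cedar, fir, fern, elm, ash, ivy, aster, lily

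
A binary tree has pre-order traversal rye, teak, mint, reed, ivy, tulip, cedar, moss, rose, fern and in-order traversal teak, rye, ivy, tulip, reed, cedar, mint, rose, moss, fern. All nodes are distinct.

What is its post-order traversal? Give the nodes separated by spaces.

The first element of pre-order is the root; it splits in-order into left and right subtrees.
Root rye: left subtree has 1 node {teak}, right has 8 {ivy, tulip, reed, cedar, mint, rose, moss, fern}.
  Root mint: left subtree has 4 nodes {ivy, tulip, reed, cedar}, right has 3 {rose, moss, fern}.
    Root reed: left subtree has 2 nodes {ivy, tulip}, right has 1 {cedar}.
      Root ivy: left subtree has 0 nodes { }, right has 1 {tulip}.
    Root moss: left subtree has 1 node {rose}, right has 1 {fern}.

teak tulip ivy cedar reed rose fern moss mint rye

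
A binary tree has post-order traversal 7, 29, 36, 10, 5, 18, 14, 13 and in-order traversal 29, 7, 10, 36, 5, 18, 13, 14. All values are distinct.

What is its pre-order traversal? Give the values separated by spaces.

The last element of post-order is the root; it splits in-order into left and right subtrees.
Root 13: left subtree has 6 nodes {29, 7, 10, 36, 5, 18}, right has 1 {14}.
  Root 18: left subtree has 5 nodes {29, 7, 10, 36, 5}, right has 0 { }.
    Root 5: left subtree has 4 nodes {29, 7, 10, 36}, right has 0 { }.
      Root 10: left subtree has 2 nodes {29, 7}, right has 1 {36}.
        Root 29: left subtree has 0 nodes { }, right has 1 {7}.

13 18 5 10 29 7 36 14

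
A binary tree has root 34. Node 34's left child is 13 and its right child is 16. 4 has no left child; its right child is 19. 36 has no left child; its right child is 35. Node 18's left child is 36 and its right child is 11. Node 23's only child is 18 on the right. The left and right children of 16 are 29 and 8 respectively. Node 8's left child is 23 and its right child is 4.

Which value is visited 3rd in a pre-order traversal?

Pre-order visits the node, then its left subtree, then its right subtree.
Visit 34.
At 34: go left to 13.
  13 is a leaf — visit 13.
At 34: go right to 16.
  Visit 16.
  At 16: go left to 29.
    29 is a leaf — visit 29.
  At 16: go right to 8.
    Visit 8.
    At 8: go left to 23.
      Visit 23.
      At 23: no left child.
      At 23: go right to 18.
        Visit 18.
        At 18: go left to 36.
          Visit 36.
          At 36: no left child.
          At 36: go right to 35.
            35 is a leaf — visit 35.
        At 18: go right to 11.
          11 is a leaf — visit 11.
    At 8: go right to 4.
      Visit 4.
      At 4: no left child.
      At 4: go right to 19.
        19 is a leaf — visit 19.
Full pre-order sequence: 34, 13, 16, 29, 8, 23, 18, 36, 35, 11, 4, 19.

16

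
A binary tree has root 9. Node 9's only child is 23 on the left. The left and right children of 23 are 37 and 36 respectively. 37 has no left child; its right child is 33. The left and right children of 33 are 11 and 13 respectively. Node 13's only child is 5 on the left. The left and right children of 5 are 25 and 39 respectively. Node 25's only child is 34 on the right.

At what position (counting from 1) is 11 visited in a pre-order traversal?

Pre-order visits the node, then its left subtree, then its right subtree.
Visit 9.
At 9: go left to 23.
  Visit 23.
  At 23: go left to 37.
    Visit 37.
    At 37: no left child.
    At 37: go right to 33.
      Visit 33.
      At 33: go left to 11.
        11 is a leaf — visit 11.
      At 33: go right to 13.
        Visit 13.
        At 13: go left to 5.
          Visit 5.
          At 5: go left to 25.
            Visit 25.
            At 25: no left child.
            At 25: go right to 34.
              34 is a leaf — visit 34.
          At 5: go right to 39.
            39 is a leaf — visit 39.
        At 13: no right child.
  At 23: go right to 36.
    36 is a leaf — visit 36.
At 9: no right child.
Full pre-order sequence: 9, 23, 37, 33, 11, 13, 5, 25, 34, 39, 36.

5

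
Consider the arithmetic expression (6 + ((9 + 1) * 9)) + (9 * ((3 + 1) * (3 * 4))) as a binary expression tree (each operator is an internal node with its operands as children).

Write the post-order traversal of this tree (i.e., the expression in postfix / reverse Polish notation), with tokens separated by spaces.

6 9 1 + 9 * + 9 3 1 + 3 4 * * * +

Post-order on an expression tree gives postfix notation: for each operator, emit left operand, right operand, then the operator.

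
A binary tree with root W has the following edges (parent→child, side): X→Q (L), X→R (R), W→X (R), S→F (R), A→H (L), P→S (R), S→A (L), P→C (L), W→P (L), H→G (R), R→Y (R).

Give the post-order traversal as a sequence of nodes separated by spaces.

Post-order visits the left subtree, then the right subtree, then the node.
At W: go left to P.
  At P: go left to C.
    C is a leaf — visit C.
  At P: go right to S.
    At S: go left to A.
      At A: go left to H.
        At H: no left child.
        At H: go right to G.
          G is a leaf — visit G.
        Visit H.
      At A: no right child.
      Visit A.
    At S: go right to F.
      F is a leaf — visit F.
    Visit S.
  Visit P.
At W: go right to X.
  At X: go left to Q.
    Q is a leaf — visit Q.
  At X: go right to R.
    At R: no left child.
    At R: go right to Y.
      Y is a leaf — visit Y.
    Visit R.
  Visit X.
Visit W.

C G H A F S P Q Y R X W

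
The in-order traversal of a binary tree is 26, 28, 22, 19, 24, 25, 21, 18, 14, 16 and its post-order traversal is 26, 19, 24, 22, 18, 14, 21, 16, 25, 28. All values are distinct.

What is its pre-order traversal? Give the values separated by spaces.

The last element of post-order is the root; it splits in-order into left and right subtrees.
Root 28: left subtree has 1 node {26}, right has 8 {22, 19, 24, 25, 21, 18, 14, 16}.
  Root 25: left subtree has 3 nodes {22, 19, 24}, right has 4 {21, 18, 14, 16}.
    Root 22: left subtree has 0 nodes { }, right has 2 {19, 24}.
      Root 24: left subtree has 1 node {19}, right has 0 { }.
    Root 16: left subtree has 3 nodes {21, 18, 14}, right has 0 { }.
      Root 21: left subtree has 0 nodes { }, right has 2 {18, 14}.
        Root 14: left subtree has 1 node {18}, right has 0 { }.

28 26 25 22 24 19 16 21 14 18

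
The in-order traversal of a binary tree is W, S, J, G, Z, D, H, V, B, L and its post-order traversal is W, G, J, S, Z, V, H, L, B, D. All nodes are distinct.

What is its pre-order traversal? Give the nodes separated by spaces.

D Z S W J G B H V L

The last element of post-order is the root; it splits in-order into left and right subtrees.
Root D: left subtree has 5 nodes {W, S, J, G, Z}, right has 4 {H, V, B, L}.
  Root Z: left subtree has 4 nodes {W, S, J, G}, right has 0 { }.
    Root S: left subtree has 1 node {W}, right has 2 {J, G}.
      Root J: left subtree has 0 nodes { }, right has 1 {G}.
  Root B: left subtree has 2 nodes {H, V}, right has 1 {L}.
    Root H: left subtree has 0 nodes { }, right has 1 {V}.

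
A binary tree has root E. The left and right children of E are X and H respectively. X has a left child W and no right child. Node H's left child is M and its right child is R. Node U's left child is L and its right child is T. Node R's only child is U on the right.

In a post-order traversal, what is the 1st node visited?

Post-order visits the left subtree, then the right subtree, then the node.
At E: go left to X.
  At X: go left to W.
    W is a leaf — visit W.
  At X: no right child.
  Visit X.
At E: go right to H.
  At H: go left to M.
    M is a leaf — visit M.
  At H: go right to R.
    At R: no left child.
    At R: go right to U.
      At U: go left to L.
        L is a leaf — visit L.
      At U: go right to T.
        T is a leaf — visit T.
      Visit U.
    Visit R.
  Visit H.
Visit E.
Full post-order sequence: W, X, M, L, T, U, R, H, E.

W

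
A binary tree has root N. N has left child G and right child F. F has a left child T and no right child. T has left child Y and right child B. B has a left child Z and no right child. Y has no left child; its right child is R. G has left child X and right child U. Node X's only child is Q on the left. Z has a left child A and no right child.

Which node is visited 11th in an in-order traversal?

In-order visits the left subtree, then the node, then the right subtree.
At N: go left to G.
  At G: go left to X.
    At X: go left to Q.
      Q is a leaf — visit Q.
    Visit X.
    At X: no right child.
  Visit G.
  At G: go right to U.
    U is a leaf — visit U.
Visit N.
At N: go right to F.
  At F: go left to T.
    At T: go left to Y.
      At Y: no left child.
      Visit Y.
      At Y: go right to R.
        R is a leaf — visit R.
    Visit T.
    At T: go right to B.
      At B: go left to Z.
        At Z: go left to A.
          A is a leaf — visit A.
        Visit Z.
        At Z: no right child.
      Visit B.
      At B: no right child.
  Visit F.
  At F: no right child.
Full in-order sequence: Q, X, G, U, N, Y, R, T, A, Z, B, F.

B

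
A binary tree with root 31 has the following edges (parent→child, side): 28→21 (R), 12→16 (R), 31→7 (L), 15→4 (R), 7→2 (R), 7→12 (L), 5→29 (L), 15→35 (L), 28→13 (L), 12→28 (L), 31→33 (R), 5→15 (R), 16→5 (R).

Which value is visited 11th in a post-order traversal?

Post-order visits the left subtree, then the right subtree, then the node.
At 31: go left to 7.
  At 7: go left to 12.
    At 12: go left to 28.
      At 28: go left to 13.
        13 is a leaf — visit 13.
      At 28: go right to 21.
        21 is a leaf — visit 21.
      Visit 28.
    At 12: go right to 16.
      At 16: no left child.
      At 16: go right to 5.
        At 5: go left to 29.
          29 is a leaf — visit 29.
        At 5: go right to 15.
          At 15: go left to 35.
            35 is a leaf — visit 35.
          At 15: go right to 4.
            4 is a leaf — visit 4.
          Visit 15.
        Visit 5.
      Visit 16.
    Visit 12.
  At 7: go right to 2.
    2 is a leaf — visit 2.
  Visit 7.
At 31: go right to 33.
  33 is a leaf — visit 33.
Visit 31.
Full post-order sequence: 13, 21, 28, 29, 35, 4, 15, 5, 16, 12, 2, 7, 33, 31.

2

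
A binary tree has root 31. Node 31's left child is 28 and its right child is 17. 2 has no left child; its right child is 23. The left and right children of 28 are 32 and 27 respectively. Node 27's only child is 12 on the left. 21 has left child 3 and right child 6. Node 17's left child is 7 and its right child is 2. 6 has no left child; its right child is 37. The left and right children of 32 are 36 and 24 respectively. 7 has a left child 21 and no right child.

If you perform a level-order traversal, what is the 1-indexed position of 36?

8

Level-order visits nodes level by level from the root, left to right within each level.
Level 0: 31
Level 1: 28, 17
Level 2: 32, 27, 7, 2
Level 3: 36, 24, 12, 21, 23
Level 4: 3, 6
Level 5: 37
Full level-order sequence: 31, 28, 17, 32, 27, 7, 2, 36, 24, 12, 21, 23, 3, 6, 37.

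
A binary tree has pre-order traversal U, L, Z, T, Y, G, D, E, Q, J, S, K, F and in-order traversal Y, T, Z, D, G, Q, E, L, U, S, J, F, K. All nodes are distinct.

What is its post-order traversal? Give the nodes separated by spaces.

The first element of pre-order is the root; it splits in-order into left and right subtrees.
Root U: left subtree has 8 nodes {Y, T, Z, D, G, Q, E, L}, right has 4 {S, J, F, K}.
  Root L: left subtree has 7 nodes {Y, T, Z, D, G, Q, E}, right has 0 { }.
    Root Z: left subtree has 2 nodes {Y, T}, right has 4 {D, G, Q, E}.
      Root T: left subtree has 1 node {Y}, right has 0 { }.
      Root G: left subtree has 1 node {D}, right has 2 {Q, E}.
        Root E: left subtree has 1 node {Q}, right has 0 { }.
  Root J: left subtree has 1 node {S}, right has 2 {F, K}.
    Root K: left subtree has 1 node {F}, right has 0 { }.

Y T D Q E G Z L S F K J U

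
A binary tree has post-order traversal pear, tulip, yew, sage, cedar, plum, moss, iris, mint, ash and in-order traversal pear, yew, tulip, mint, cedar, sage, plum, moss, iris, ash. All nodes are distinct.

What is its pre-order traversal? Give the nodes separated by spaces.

ash mint yew pear tulip iris moss plum cedar sage

The last element of post-order is the root; it splits in-order into left and right subtrees.
Root ash: left subtree has 9 nodes {pear, yew, tulip, mint, cedar, sage, plum, moss, iris}, right has 0 { }.
  Root mint: left subtree has 3 nodes {pear, yew, tulip}, right has 5 {cedar, sage, plum, moss, iris}.
    Root yew: left subtree has 1 node {pear}, right has 1 {tulip}.
    Root iris: left subtree has 4 nodes {cedar, sage, plum, moss}, right has 0 { }.
      Root moss: left subtree has 3 nodes {cedar, sage, plum}, right has 0 { }.
        Root plum: left subtree has 2 nodes {cedar, sage}, right has 0 { }.
          Root cedar: left subtree has 0 nodes { }, right has 1 {sage}.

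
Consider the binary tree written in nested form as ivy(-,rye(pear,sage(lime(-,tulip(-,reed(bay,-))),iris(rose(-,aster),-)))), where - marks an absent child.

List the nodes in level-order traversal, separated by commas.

Level-order visits nodes level by level from the root, left to right within each level.
Level 0: ivy
Level 1: rye
Level 2: pear, sage
Level 3: lime, iris
Level 4: tulip, rose
Level 5: reed, aster
Level 6: bay

ivy, rye, pear, sage, lime, iris, tulip, rose, reed, aster, bay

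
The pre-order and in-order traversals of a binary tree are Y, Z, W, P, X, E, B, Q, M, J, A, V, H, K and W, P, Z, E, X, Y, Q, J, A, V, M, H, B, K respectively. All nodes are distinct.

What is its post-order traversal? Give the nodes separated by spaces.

P W E X Z V A J H M Q K B Y

The first element of pre-order is the root; it splits in-order into left and right subtrees.
Root Y: left subtree has 5 nodes {W, P, Z, E, X}, right has 8 {Q, J, A, V, M, H, B, K}.
  Root Z: left subtree has 2 nodes {W, P}, right has 2 {E, X}.
    Root W: left subtree has 0 nodes { }, right has 1 {P}.
    Root X: left subtree has 1 node {E}, right has 0 { }.
  Root B: left subtree has 6 nodes {Q, J, A, V, M, H}, right has 1 {K}.
    Root Q: left subtree has 0 nodes { }, right has 5 {J, A, V, M, H}.
      Root M: left subtree has 3 nodes {J, A, V}, right has 1 {H}.
        Root J: left subtree has 0 nodes { }, right has 2 {A, V}.
          Root A: left subtree has 0 nodes { }, right has 1 {V}.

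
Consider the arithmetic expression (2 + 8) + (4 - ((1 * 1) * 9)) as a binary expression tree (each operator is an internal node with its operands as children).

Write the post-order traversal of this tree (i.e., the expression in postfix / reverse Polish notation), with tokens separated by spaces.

Post-order on an expression tree gives postfix notation: for each operator, emit left operand, right operand, then the operator.

2 8 + 4 1 1 * 9 * - +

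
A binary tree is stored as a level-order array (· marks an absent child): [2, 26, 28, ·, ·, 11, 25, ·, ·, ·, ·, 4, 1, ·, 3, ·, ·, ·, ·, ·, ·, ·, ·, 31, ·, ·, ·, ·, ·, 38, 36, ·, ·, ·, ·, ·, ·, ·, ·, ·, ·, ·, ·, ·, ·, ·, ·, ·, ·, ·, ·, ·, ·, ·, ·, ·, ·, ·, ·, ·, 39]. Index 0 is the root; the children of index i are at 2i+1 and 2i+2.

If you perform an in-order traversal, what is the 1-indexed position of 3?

11

In-order visits the left subtree, then the node, then the right subtree.
At 2: go left to 26.
  26 is a leaf — visit 26.
Visit 2.
At 2: go right to 28.
  At 28: go left to 11.
    At 11: go left to 4.
      At 4: go left to 31.
        31 is a leaf — visit 31.
      Visit 4.
      At 4: no right child.
    Visit 11.
    At 11: go right to 1.
      1 is a leaf — visit 1.
  Visit 28.
  At 28: go right to 25.
    At 25: no left child.
    Visit 25.
    At 25: go right to 3.
      At 3: go left to 38.
        At 38: no left child.
        Visit 38.
        At 38: go right to 39.
          39 is a leaf — visit 39.
      Visit 3.
      At 3: go right to 36.
        36 is a leaf — visit 36.
Full in-order sequence: 26, 2, 31, 4, 11, 1, 28, 25, 38, 39, 3, 36.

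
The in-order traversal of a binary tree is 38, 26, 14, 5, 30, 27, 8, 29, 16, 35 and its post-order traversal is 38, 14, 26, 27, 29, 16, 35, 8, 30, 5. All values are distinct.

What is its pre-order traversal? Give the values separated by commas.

5, 26, 38, 14, 30, 8, 27, 35, 16, 29

The last element of post-order is the root; it splits in-order into left and right subtrees.
Root 5: left subtree has 3 nodes {38, 26, 14}, right has 6 {30, 27, 8, 29, 16, 35}.
  Root 26: left subtree has 1 node {38}, right has 1 {14}.
  Root 30: left subtree has 0 nodes { }, right has 5 {27, 8, 29, 16, 35}.
    Root 8: left subtree has 1 node {27}, right has 3 {29, 16, 35}.
      Root 35: left subtree has 2 nodes {29, 16}, right has 0 { }.
        Root 16: left subtree has 1 node {29}, right has 0 { }.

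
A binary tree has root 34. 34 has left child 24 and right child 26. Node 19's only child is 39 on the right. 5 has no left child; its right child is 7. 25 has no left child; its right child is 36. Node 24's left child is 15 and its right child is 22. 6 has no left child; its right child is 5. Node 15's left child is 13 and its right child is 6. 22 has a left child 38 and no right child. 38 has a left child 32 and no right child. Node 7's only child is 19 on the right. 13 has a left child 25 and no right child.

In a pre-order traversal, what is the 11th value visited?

39

Pre-order visits the node, then its left subtree, then its right subtree.
Visit 34.
At 34: go left to 24.
  Visit 24.
  At 24: go left to 15.
    Visit 15.
    At 15: go left to 13.
      Visit 13.
      At 13: go left to 25.
        Visit 25.
        At 25: no left child.
        At 25: go right to 36.
          36 is a leaf — visit 36.
      At 13: no right child.
    At 15: go right to 6.
      Visit 6.
      At 6: no left child.
      At 6: go right to 5.
        Visit 5.
        At 5: no left child.
        At 5: go right to 7.
          Visit 7.
          At 7: no left child.
          At 7: go right to 19.
            Visit 19.
            At 19: no left child.
            At 19: go right to 39.
              39 is a leaf — visit 39.
  At 24: go right to 22.
    Visit 22.
    At 22: go left to 38.
      Visit 38.
      At 38: go left to 32.
        32 is a leaf — visit 32.
      At 38: no right child.
    At 22: no right child.
At 34: go right to 26.
  26 is a leaf — visit 26.
Full pre-order sequence: 34, 24, 15, 13, 25, 36, 6, 5, 7, 19, 39, 22, 38, 32, 26.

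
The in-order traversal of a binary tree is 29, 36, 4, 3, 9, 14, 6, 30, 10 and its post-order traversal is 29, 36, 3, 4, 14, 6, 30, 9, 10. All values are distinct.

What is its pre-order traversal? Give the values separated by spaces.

10 9 4 36 29 3 30 6 14

The last element of post-order is the root; it splits in-order into left and right subtrees.
Root 10: left subtree has 8 nodes {29, 36, 4, 3, 9, 14, 6, 30}, right has 0 { }.
  Root 9: left subtree has 4 nodes {29, 36, 4, 3}, right has 3 {14, 6, 30}.
    Root 4: left subtree has 2 nodes {29, 36}, right has 1 {3}.
      Root 36: left subtree has 1 node {29}, right has 0 { }.
    Root 30: left subtree has 2 nodes {14, 6}, right has 0 { }.
      Root 6: left subtree has 1 node {14}, right has 0 { }.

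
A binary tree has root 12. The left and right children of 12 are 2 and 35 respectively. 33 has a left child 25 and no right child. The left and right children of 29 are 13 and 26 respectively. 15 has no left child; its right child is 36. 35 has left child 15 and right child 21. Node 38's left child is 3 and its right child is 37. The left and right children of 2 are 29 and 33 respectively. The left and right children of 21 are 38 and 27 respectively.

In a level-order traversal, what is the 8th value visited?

13

Level-order visits nodes level by level from the root, left to right within each level.
Level 0: 12
Level 1: 2, 35
Level 2: 29, 33, 15, 21
Level 3: 13, 26, 25, 36, 38, 27
Level 4: 3, 37
Full level-order sequence: 12, 2, 35, 29, 33, 15, 21, 13, 26, 25, 36, 38, 27, 3, 37.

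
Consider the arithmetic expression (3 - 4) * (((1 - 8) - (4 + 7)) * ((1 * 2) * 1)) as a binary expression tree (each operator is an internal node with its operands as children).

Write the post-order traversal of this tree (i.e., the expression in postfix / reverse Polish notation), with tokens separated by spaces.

3 4 - 1 8 - 4 7 + - 1 2 * 1 * * *

Post-order on an expression tree gives postfix notation: for each operator, emit left operand, right operand, then the operator.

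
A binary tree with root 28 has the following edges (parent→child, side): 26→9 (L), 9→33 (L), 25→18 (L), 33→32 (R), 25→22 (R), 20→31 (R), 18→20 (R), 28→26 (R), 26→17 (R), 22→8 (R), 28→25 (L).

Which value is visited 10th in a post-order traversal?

Post-order visits the left subtree, then the right subtree, then the node.
At 28: go left to 25.
  At 25: go left to 18.
    At 18: no left child.
    At 18: go right to 20.
      At 20: no left child.
      At 20: go right to 31.
        31 is a leaf — visit 31.
      Visit 20.
    Visit 18.
  At 25: go right to 22.
    At 22: no left child.
    At 22: go right to 8.
      8 is a leaf — visit 8.
    Visit 22.
  Visit 25.
At 28: go right to 26.
  At 26: go left to 9.
    At 9: go left to 33.
      At 33: no left child.
      At 33: go right to 32.
        32 is a leaf — visit 32.
      Visit 33.
    At 9: no right child.
    Visit 9.
  At 26: go right to 17.
    17 is a leaf — visit 17.
  Visit 26.
Visit 28.
Full post-order sequence: 31, 20, 18, 8, 22, 25, 32, 33, 9, 17, 26, 28.

17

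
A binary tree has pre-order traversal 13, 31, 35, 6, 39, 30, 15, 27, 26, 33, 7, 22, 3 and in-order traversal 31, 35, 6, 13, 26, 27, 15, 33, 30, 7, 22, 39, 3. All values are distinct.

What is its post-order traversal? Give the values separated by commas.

The first element of pre-order is the root; it splits in-order into left and right subtrees.
Root 13: left subtree has 3 nodes {31, 35, 6}, right has 9 {26, 27, 15, 33, 30, 7, 22, 39, 3}.
  Root 31: left subtree has 0 nodes { }, right has 2 {35, 6}.
    Root 35: left subtree has 0 nodes { }, right has 1 {6}.
  Root 39: left subtree has 7 nodes {26, 27, 15, 33, 30, 7, 22}, right has 1 {3}.
    Root 30: left subtree has 4 nodes {26, 27, 15, 33}, right has 2 {7, 22}.
      Root 15: left subtree has 2 nodes {26, 27}, right has 1 {33}.
        Root 27: left subtree has 1 node {26}, right has 0 { }.
      Root 7: left subtree has 0 nodes { }, right has 1 {22}.

6, 35, 31, 26, 27, 33, 15, 22, 7, 30, 3, 39, 13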